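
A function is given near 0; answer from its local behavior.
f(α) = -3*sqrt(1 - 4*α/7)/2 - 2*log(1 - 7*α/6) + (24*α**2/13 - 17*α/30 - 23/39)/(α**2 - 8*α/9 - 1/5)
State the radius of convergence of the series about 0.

The radius of convergence is -4/9 + (1/45)*sqrt(805).

Denominator factor (α**2 - 8*α/9 - 1/5): discriminant 644/405, real irrational roots 4/9 + (1/45)*sqrt(805) and 4/9 - (1/45)*sqrt(805); poles of order 1, moduli 4/9 + (1/45)*sqrt(805) and -4/9 + (1/45)*sqrt(805).
Branch term (-2)*log(1 - α/(6/7)): its argument vanishes at α = 6/7, a logarithmic branch point, modulus 6/7.
Branch term (-3/2)*sqrt(1 - α/(7/4)): its argument vanishes at α = 7/4, a square-root branch point, modulus 7/4.
The radius of convergence is the smallest modulus among the singular points: -4/9 + (1/45)*sqrt(805).


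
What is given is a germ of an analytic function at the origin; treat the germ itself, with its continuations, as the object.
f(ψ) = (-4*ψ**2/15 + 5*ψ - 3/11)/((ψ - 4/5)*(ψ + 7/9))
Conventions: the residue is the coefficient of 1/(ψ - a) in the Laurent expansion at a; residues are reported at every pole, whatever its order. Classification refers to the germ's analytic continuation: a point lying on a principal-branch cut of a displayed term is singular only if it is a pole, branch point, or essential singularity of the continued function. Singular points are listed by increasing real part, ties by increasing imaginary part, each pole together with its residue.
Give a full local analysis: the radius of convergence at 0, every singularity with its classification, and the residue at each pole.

Radius of convergence at 0: 7/9.
At -7/9: a pole of order 1; residue 57776/21087.
At 4/5: a pole of order 1; residue 44013/19525.

Denominator factor (ψ + 7/9): pole of order 1 at -7/9, modulus 7/9.
Denominator factor (ψ - 4/5): pole of order 1 at 4/5, modulus 4/5.
The radius of convergence is the smallest modulus among the singular points: 7/9.
At the order-1 pole -7/9 set g(ψ) = (ψ - (-7/9))*f(ψ) = (-4*ψ**2/15 + 5*ψ - 3/11)/(ψ - 4/5).
Simple pole: residue = g(a) at a = -7/9, which is 57776/21087.
At the order-1 pole 4/5 set g(ψ) = (ψ - (4/5))*f(ψ) = (-4*ψ**2/15 + 5*ψ - 3/11)/(ψ + 7/9).
Simple pole: residue = g(a) at a = 4/5, which is 44013/19525.
List the singular points by increasing real part (a conjugate pair: the negative imaginary part first).


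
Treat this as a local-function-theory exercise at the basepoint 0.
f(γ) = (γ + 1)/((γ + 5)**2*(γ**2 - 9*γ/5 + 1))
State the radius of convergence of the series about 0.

The radius of convergence is 1.

Denominator factor (γ + 5)^2: pole of order 2 at -5, modulus 5.
Denominator factor (γ**2 - 9*γ/5 + 1): discriminant -19/25, complex-conjugate roots (9/10) + ((1/10)*sqrt(19))*i and (9/10) - ((1/10)*sqrt(19))*i; poles of order 1, moduli 1 and 1.
The radius of convergence is the smallest modulus among the singular points: 1.


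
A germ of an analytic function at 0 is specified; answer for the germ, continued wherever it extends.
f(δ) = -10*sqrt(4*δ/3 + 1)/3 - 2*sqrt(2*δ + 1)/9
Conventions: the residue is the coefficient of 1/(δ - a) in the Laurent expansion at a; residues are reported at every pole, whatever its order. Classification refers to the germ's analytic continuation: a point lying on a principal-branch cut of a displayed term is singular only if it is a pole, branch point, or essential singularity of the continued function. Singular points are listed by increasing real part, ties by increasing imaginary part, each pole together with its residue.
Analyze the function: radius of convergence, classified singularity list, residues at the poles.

Radius of convergence at 0: 1/2.
At -3/4: an algebraic (square-root) branch point.
At -1/2: an algebraic (square-root) branch point.

Branch term (-10/3)*sqrt(1 - δ/(-3/4)): its argument vanishes at δ = -3/4, a square-root branch point, modulus 3/4.
Branch term (-2/9)*sqrt(1 - δ/(-1/2)): its argument vanishes at δ = -1/2, a square-root branch point, modulus 1/2.
The radius of convergence is the smallest modulus among the singular points: 1/2.
List the singular points by increasing real part (a conjugate pair: the negative imaginary part first).


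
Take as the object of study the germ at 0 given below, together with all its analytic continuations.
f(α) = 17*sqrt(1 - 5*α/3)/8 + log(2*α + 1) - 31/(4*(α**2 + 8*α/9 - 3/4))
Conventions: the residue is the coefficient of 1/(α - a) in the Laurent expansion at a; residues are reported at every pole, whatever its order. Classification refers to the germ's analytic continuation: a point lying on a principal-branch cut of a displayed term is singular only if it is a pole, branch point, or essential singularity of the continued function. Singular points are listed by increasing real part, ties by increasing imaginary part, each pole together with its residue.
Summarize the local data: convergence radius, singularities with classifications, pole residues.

Denominator factor (α**2 + 8*α/9 - 3/4): discriminant 307/81, real irrational roots -4/9 + (1/18)*sqrt(307) and -4/9 - (1/18)*sqrt(307); poles of order 1, moduli -4/9 + (1/18)*sqrt(307) and 4/9 + (1/18)*sqrt(307).
Branch term (17/8)*sqrt(1 - α/(3/5)): its argument vanishes at α = 3/5, a square-root branch point, modulus 3/5.
Branch term (1)*log(1 - α/(-1/2)): its argument vanishes at α = -1/2, a logarithmic branch point, modulus 1/2.
The radius of convergence is the smallest modulus among the singular points: 1/2.
The branch terms are analytic at -4/9 - (1/18)*sqrt(307) and contribute nothing to the residue; only the rational part matters.
The factor α**2 + 8*α/9 - 3/4 splits as (α - a)(α - a') with a = -4/9 - (1/18)*sqrt(307), a' = -4/9 + (1/18)*sqrt(307). At the order-1 pole a set g(α) = (α - a)*(rational part) = [-31/4] / (α - a').
Simple pole: residue = g(a) at a = -4/9 - (1/18)*sqrt(307), which is (279/1228)*sqrt(307).
The branch terms are analytic at -4/9 + (1/18)*sqrt(307) and contribute nothing to the residue; only the rational part matters.
The factor α**2 + 8*α/9 - 3/4 splits as (α - a)(α - a') with a = -4/9 + (1/18)*sqrt(307), a' = -4/9 - (1/18)*sqrt(307). At the order-1 pole a set g(α) = (α - a)*(rational part) = [-31/4] / (α - a').
Simple pole: residue = g(a) at a = -4/9 + (1/18)*sqrt(307), which is -(279/1228)*sqrt(307).
List the singular points by increasing real part (a conjugate pair: the negative imaginary part first).

Radius of convergence at 0: 1/2.
At -4/9 - (1/18)*sqrt(307): a pole of order 1; residue (279/1228)*sqrt(307).
At -1/2: a logarithmic branch point.
At -4/9 + (1/18)*sqrt(307): a pole of order 1; residue -(279/1228)*sqrt(307).
At 3/5: an algebraic (square-root) branch point.


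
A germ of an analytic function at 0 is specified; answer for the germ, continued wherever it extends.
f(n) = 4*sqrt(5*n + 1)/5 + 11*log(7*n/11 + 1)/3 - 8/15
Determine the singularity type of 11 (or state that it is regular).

The point is a regular point.

There is no denominator, hence no pole anywhere.
Branch term sqrt(1 - n/(-1/5)): argument at 11 is 56, nonzero, so 11 is not its branch point (a point on a principal cut is still regular for the continued germ).
Branch term log(1 - n/(-11/7)): argument at 11 is 8, nonzero, so 11 is not its branch point (a point on a principal cut is still regular for the continued germ).
So the germ continues analytically to 11.


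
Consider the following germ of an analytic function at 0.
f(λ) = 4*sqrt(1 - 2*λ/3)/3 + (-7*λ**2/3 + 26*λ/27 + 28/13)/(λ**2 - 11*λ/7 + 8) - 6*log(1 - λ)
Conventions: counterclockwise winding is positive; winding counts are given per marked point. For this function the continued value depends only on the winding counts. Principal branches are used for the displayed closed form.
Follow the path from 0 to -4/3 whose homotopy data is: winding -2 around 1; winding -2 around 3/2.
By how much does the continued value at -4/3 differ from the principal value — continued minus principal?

The rational part is single-valued and drops out of the difference; each branch term changes only by its own monodromy.
(4/3)*sqrt(1 - λ/(3/2)): winding -2 is even, the square root returns to the same sheet, contribution 0.
(-6)*log(1 - λ/(1)): each positive loop around 1 adds 2*pi*i to the log, so winding -2 contributes (-6)*(-2)*2*pi*i = (24)*pi*i.
Summing the contributions at λ = -4/3 gives (24)*pi*i.

Continued minus principal equals (24)*pi*i.


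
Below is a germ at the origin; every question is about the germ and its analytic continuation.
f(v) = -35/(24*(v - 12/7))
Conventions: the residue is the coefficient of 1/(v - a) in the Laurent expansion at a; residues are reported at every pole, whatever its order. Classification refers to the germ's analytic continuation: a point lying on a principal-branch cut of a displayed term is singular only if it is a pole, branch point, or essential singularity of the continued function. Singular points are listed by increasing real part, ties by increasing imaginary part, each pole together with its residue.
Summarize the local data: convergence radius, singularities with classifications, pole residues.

Denominator factor (v - 12/7): pole of order 1 at 12/7, modulus 12/7.
The radius of convergence is the smallest modulus among the singular points: 12/7.
At the order-1 pole 12/7 set g(v) = (v - (12/7))*f(v) = -35/24.
Simple pole: residue = g(a) at a = 12/7, which is -35/24.

Radius of convergence at 0: 12/7.
At 12/7: a pole of order 1; residue -35/24.


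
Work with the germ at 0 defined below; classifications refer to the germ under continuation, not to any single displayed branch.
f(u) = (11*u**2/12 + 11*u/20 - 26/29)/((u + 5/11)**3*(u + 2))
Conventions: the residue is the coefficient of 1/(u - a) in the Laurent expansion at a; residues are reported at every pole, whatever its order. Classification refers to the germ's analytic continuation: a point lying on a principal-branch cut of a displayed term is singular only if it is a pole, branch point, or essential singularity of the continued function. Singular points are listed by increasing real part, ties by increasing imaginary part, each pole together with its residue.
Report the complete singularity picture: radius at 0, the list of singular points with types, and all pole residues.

Radius of convergence at 0: 5/11.
At -2: a pole of order 1; residue -1933943/4274310.
At -5/11: a pole of order 3; residue 1933943/4274310.

Denominator factor (u + 2): pole of order 1 at -2, modulus 2.
Denominator factor (u + 5/11)^3: pole of order 3 at -5/11, modulus 5/11.
The radius of convergence is the smallest modulus among the singular points: 5/11.
At the order-1 pole -2 set g(u) = (u - (-2))*f(u) = (11*u**2/12 + 11*u/20 - 26/29)/(u + 5/11)**3.
Simple pole: residue = g(a) at a = -2, which is -1933943/4274310.
At the order-3 pole -5/11 set g(u) = (u - (-5/11))^3*f(u) = (11*u**2/12 + 11*u/20 - 26/29)/(u + 2).
Order-3 pole: residue = g''(a)/2; g''(-5/11) = 1933943/2137155, so the residue is 1933943/4274310.
List the singular points by increasing real part (a conjugate pair: the negative imaginary part first).


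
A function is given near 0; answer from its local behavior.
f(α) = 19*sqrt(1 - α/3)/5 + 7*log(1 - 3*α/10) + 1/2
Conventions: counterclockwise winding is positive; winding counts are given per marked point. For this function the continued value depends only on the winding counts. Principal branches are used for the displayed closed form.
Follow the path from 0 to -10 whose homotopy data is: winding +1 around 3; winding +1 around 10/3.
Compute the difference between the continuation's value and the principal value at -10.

The rational part is single-valued and drops out of the difference; each branch term changes only by its own monodromy.
(7)*log(1 - α/(10/3)): each positive loop around 10/3 adds 2*pi*i to the log, so winding +1 contributes (7)*(1)*2*pi*i = (14)*pi*i.
(19/5)*sqrt(1 - α/(3)): winding +1 is odd, the square root flips sign, contributing -2*(19/5)*sqrt(1 - (-10)/(3)) = -2*(19/5)*sqrt(13/3) = -(38/15)*sqrt(39).
Summing the contributions at α = -10 gives (-(38/15)*sqrt(39)) + ((14)*pi)*i.

Continued minus principal equals (-(38/15)*sqrt(39)) + ((14)*pi)*i.


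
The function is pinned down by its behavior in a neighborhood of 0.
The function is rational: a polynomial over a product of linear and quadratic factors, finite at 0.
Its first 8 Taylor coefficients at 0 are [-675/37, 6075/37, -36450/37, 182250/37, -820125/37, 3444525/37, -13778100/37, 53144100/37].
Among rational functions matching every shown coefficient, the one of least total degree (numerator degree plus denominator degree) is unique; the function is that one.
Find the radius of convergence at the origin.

No rational of total degree below 3 reproduces all 8 coefficients; solving the [0/3] Pade equations on them gives f(μ) = -25/(37*(μ + 1/3)**3), whose expansion matches every shown term.
Denominator factor (μ + 1/3)^3: pole of order 3 at -1/3, modulus 1/3.
The radius of convergence is the smallest modulus among the singular points: 1/3.

The radius of convergence is 1/3.


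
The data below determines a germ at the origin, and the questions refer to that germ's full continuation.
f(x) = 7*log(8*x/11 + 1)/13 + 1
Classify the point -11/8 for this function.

The point is a logarithmic branch point.

The term (7/13)*log(1 - x/(-11/8)) has argument 1 - -11/8/(-11/8) = 0 at -11/8: a logarithmic (infinitely-sheeted) branch point; the remaining terms are analytic or single-valued there.


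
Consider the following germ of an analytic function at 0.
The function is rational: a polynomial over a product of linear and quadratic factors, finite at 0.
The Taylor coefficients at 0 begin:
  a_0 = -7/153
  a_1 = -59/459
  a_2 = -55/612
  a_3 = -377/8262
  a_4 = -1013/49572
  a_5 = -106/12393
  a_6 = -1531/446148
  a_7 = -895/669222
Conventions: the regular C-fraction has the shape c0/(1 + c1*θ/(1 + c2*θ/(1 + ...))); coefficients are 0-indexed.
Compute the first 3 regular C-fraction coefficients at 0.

Taylor coefficients (read off): a_0 = -7/153, a_1 = -59/459, a_2 = -55/612.
c0 = a_0 = -7/153. Peel one level at a time: if S = 1 + c*θ/S' with S'(0) = 1, then c is the θ-coefficient of S and S' = c*θ/(S - 1).
S_1 = c0/f = 1 + (-59/21)*θ + (10459/1764)*θ^2 + ...; c1 = -59/21.
S_2 = c1*θ/(S_1 - 1) = 1 + (10459/4956)*θ + ...; c2 = 10459/4956.

The regular C-fraction coefficients are [-7/153, -59/21, 10459/4956].


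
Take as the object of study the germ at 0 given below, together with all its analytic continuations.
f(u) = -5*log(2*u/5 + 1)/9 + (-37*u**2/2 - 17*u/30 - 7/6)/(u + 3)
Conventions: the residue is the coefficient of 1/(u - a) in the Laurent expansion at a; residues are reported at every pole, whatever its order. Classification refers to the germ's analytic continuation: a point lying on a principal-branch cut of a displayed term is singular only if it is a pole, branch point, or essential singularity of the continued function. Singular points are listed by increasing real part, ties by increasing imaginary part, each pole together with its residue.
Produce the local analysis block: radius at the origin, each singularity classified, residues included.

Denominator factor (u + 3): pole of order 1 at -3, modulus 3.
Branch term (-5/9)*log(1 - u/(-5/2)): its argument vanishes at u = -5/2, a logarithmic branch point, modulus 5/2.
The radius of convergence is the smallest modulus among the singular points: 5/2.
The branch term is analytic at -3 and contributes nothing to the residue; only the rational part matters.
At the order-1 pole -3 set g(u) = (u - (-3))*(rational part) = -37*u**2/2 - 17*u/30 - 7/6.
Simple pole: residue = g(a) at a = -3, which is -4979/30.
List the singular points by increasing real part (a conjugate pair: the negative imaginary part first).

Radius of convergence at 0: 5/2.
At -3: a pole of order 1; residue -4979/30.
At -5/2: a logarithmic branch point.


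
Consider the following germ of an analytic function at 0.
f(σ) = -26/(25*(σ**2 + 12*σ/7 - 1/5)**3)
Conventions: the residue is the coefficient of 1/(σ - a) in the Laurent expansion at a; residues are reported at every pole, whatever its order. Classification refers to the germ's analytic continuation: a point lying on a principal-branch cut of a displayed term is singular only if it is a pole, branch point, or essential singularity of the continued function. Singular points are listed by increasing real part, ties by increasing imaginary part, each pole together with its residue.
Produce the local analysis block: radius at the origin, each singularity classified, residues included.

Denominator factor (σ**2 + 12*σ/7 - 1/5)^3: discriminant 916/245, real irrational roots -6/7 + (1/35)*sqrt(1145) and -6/7 - (1/35)*sqrt(1145); poles of order 3, moduli -6/7 + (1/35)*sqrt(1145) and 6/7 + (1/35)*sqrt(1145).
The radius of convergence is the smallest modulus among the singular points: -6/7 + (1/35)*sqrt(1145).
The factor σ**2 + 12*σ/7 - 1/5 splits as (σ - a)(σ - a') with a = -6/7 - (1/35)*sqrt(1145), a' = -6/7 + (1/35)*sqrt(1145). At the order-3 pole a set g(σ) = (σ - a)^3*f(σ) = [-26/25] / (σ - a')^3.
Order-3 pole: residue = g''(a)/2; g''(-6/7 - (1/35)*sqrt(1145)) = (655473/48035956)*sqrt(1145), so the residue is (655473/96071912)*sqrt(1145).
The factor σ**2 + 12*σ/7 - 1/5 splits as (σ - a)(σ - a') with a = -6/7 + (1/35)*sqrt(1145), a' = -6/7 - (1/35)*sqrt(1145). At the order-3 pole a set g(σ) = (σ - a)^3*f(σ) = [-26/25] / (σ - a')^3.
Order-3 pole: residue = g''(a)/2; g''(-6/7 + (1/35)*sqrt(1145)) = -(655473/48035956)*sqrt(1145), so the residue is -(655473/96071912)*sqrt(1145).
List the singular points by increasing real part (a conjugate pair: the negative imaginary part first).

Radius of convergence at 0: -6/7 + (1/35)*sqrt(1145).
At -6/7 - (1/35)*sqrt(1145): a pole of order 3; residue (655473/96071912)*sqrt(1145).
At -6/7 + (1/35)*sqrt(1145): a pole of order 3; residue -(655473/96071912)*sqrt(1145).


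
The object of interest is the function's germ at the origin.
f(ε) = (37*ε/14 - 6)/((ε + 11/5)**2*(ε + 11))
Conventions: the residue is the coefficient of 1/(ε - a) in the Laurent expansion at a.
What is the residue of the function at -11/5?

At the order-2 pole -11/5 set g(ε) = (ε - (-11/5))^2*f(ε) = (37*ε/14 - 6)/(ε + 11).
Order-2 pole: residue = g'(a); g'(-11/5) = 12275/27104, so the residue is 12275/27104.

The residue is 12275/27104.


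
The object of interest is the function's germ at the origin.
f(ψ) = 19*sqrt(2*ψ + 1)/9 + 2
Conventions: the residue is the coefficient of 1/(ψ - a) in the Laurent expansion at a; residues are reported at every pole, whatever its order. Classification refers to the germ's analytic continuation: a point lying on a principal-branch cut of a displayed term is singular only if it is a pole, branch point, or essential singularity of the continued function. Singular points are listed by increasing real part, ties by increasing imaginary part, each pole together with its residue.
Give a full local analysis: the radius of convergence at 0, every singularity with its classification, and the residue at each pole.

Radius of convergence at 0: 1/2.
At -1/2: an algebraic (square-root) branch point.

Branch term (19/9)*sqrt(1 - ψ/(-1/2)): its argument vanishes at ψ = -1/2, a square-root branch point, modulus 1/2.
The radius of convergence is the smallest modulus among the singular points: 1/2.


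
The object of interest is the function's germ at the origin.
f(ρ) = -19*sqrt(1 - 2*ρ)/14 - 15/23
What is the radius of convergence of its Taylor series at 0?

The radius of convergence is 1/2.

Branch term (-19/14)*sqrt(1 - ρ/(1/2)): its argument vanishes at ρ = 1/2, a square-root branch point, modulus 1/2.
The radius of convergence is the smallest modulus among the singular points: 1/2.


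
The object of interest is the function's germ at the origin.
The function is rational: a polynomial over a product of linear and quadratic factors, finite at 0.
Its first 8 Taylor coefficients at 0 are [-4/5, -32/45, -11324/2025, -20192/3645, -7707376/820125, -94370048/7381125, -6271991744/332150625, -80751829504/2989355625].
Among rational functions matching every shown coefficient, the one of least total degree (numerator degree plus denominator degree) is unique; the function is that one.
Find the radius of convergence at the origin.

No rational of total degree below 4 reproduces all 8 coefficients; solving the [2/2] Pade equations on them gives f(x) = (27*x**2/5 + 1)/(x**2 + 10*x/9 - 5/4), whose expansion matches every shown term.
Denominator factor (x**2 + 10*x/9 - 5/4): discriminant 505/81, real irrational roots -5/9 + (1/18)*sqrt(505) and -5/9 - (1/18)*sqrt(505); poles of order 1, moduli -5/9 + (1/18)*sqrt(505) and 5/9 + (1/18)*sqrt(505).
The radius of convergence is the smallest modulus among the singular points: -5/9 + (1/18)*sqrt(505).

The radius of convergence is -5/9 + (1/18)*sqrt(505).


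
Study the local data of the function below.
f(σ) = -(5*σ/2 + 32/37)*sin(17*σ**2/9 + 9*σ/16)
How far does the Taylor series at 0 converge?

The radius of convergence is infinite.

The factor -sin(17*σ**2/9 + 9*σ/16) is entire and contributes no finite singular point.
The polynomial part has no poles.
No finite singular points: the Taylor series at 0 converges everywhere.


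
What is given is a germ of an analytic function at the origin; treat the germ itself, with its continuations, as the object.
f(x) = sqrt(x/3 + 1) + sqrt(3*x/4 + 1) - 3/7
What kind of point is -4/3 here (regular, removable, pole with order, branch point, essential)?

The term (1)*sqrt(1 - x/(-4/3)) has argument 1 - -4/3/(-4/3) = 0 at -4/3: a square-root (algebraic, two-sheeted) branch point; the remaining terms are analytic or single-valued there.

The point is an algebraic (square-root) branch point.


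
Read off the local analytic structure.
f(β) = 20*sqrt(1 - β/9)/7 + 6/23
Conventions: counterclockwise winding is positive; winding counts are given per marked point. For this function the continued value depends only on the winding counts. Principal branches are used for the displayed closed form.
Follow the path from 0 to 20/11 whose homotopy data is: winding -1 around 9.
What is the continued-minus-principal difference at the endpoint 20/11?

The rational part is single-valued and drops out of the difference; each branch term changes only by its own monodromy.
(20/7)*sqrt(1 - β/(9)): winding -1 is odd, the square root flips sign, contributing -2*(20/7)*sqrt(1 - (20/11)/(9)) = -2*(20/7)*sqrt(79/99) = -(40/231)*sqrt(869).
Summing the contributions at β = 20/11 gives -(40/231)*sqrt(869).

Continued minus principal equals -(40/231)*sqrt(869).


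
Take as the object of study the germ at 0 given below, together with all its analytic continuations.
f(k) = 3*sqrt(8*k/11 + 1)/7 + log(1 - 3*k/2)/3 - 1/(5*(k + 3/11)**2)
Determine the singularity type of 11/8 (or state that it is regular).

Denominator factors: k + 3/11 = 145/88 at k = 11/8 — none vanishes.
Branch term sqrt(1 - k/(-11/8)): argument at 11/8 is 2, nonzero, so 11/8 is not its branch point (a point on a principal cut is still regular for the continued germ).
Branch term log(1 - k/(2/3)): argument at 11/8 is -17/16, nonzero, so 11/8 is not its branch point (a point on a principal cut is still regular for the continued germ).
So the germ continues analytically to 11/8.

The point is a regular point.


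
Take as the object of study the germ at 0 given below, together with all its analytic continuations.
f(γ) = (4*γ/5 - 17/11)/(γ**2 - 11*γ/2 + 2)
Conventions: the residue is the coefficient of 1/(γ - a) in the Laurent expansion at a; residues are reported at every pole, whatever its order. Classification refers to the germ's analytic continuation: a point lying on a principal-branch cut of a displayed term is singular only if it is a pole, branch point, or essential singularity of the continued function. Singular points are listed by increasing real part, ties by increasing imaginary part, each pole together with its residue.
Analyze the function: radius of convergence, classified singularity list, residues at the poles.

Denominator factor (γ**2 - 11*γ/2 + 2): discriminant 89/4, real irrational roots 11/4 + (1/4)*sqrt(89) and 11/4 - (1/4)*sqrt(89); poles of order 1, moduli 11/4 + (1/4)*sqrt(89) and 11/4 - (1/4)*sqrt(89).
The radius of convergence is the smallest modulus among the singular points: 11/4 - (1/4)*sqrt(89).
The factor γ**2 - 11*γ/2 + 2 splits as (γ - a)(γ - a') with a = 11/4 - (1/4)*sqrt(89), a' = 11/4 + (1/4)*sqrt(89). At the order-1 pole a set g(γ) = (γ - a)*f(γ) = [4*γ/5 - 17/11] / (γ - a').
Simple pole: residue = g(a) at a = 11/4 - (1/4)*sqrt(89), which is 2/5 - (72/4895)*sqrt(89).
The factor γ**2 - 11*γ/2 + 2 splits as (γ - a)(γ - a') with a = 11/4 + (1/4)*sqrt(89), a' = 11/4 - (1/4)*sqrt(89). At the order-1 pole a set g(γ) = (γ - a)*f(γ) = [4*γ/5 - 17/11] / (γ - a').
Simple pole: residue = g(a) at a = 11/4 + (1/4)*sqrt(89), which is 2/5 + (72/4895)*sqrt(89).
List the singular points by increasing real part (a conjugate pair: the negative imaginary part first).

Radius of convergence at 0: 11/4 - (1/4)*sqrt(89).
At 11/4 - (1/4)*sqrt(89): a pole of order 1; residue 2/5 - (72/4895)*sqrt(89).
At 11/4 + (1/4)*sqrt(89): a pole of order 1; residue 2/5 + (72/4895)*sqrt(89).


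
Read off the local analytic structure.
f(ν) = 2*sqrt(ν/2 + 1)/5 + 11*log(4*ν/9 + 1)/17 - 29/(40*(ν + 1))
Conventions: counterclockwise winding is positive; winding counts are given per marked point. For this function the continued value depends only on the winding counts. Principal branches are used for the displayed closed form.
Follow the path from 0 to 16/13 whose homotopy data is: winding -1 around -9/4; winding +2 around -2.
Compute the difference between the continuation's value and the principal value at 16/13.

The rational part is single-valued and drops out of the difference; each branch term changes only by its own monodromy.
(2/5)*sqrt(1 - ν/(-2)): winding +2 is even, the square root returns to the same sheet, contribution 0.
(11/17)*log(1 - ν/(-9/4)): each positive loop around -9/4 adds 2*pi*i to the log, so winding -1 contributes (11/17)*(-1)*2*pi*i = -(22/17)*pi*i.
Summing the contributions at ν = 16/13 gives -(22/17)*pi*i.

Continued minus principal equals -(22/17)*pi*i.


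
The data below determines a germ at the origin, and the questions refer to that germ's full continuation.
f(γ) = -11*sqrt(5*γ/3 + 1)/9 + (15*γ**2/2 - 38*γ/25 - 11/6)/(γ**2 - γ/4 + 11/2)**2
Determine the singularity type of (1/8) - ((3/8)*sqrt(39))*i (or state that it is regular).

The denominator factor γ**2 - γ/4 + 11/2 vanishes at (1/8) - ((3/8)*sqrt(39))*i and appears to the power 2; the numerator there equals (-206587/4800) - ((213/1600)*sqrt(39))*i, nonzero, and no other factor vanishes.
The branch terms are analytic at this point.
Hence a pole whose order is the multiplicity, 2.

The point is a pole of order 2.


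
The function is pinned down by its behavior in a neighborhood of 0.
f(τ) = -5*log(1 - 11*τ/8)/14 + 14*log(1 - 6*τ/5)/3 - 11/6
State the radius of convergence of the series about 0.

The radius of convergence is 8/11.

Branch term (14/3)*log(1 - τ/(5/6)): its argument vanishes at τ = 5/6, a logarithmic branch point, modulus 5/6.
Branch term (-5/14)*log(1 - τ/(8/11)): its argument vanishes at τ = 8/11, a logarithmic branch point, modulus 8/11.
The radius of convergence is the smallest modulus among the singular points: 8/11.


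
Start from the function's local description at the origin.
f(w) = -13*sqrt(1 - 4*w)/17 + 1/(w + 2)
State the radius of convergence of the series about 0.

Denominator factor (w + 2): pole of order 1 at -2, modulus 2.
Branch term (-13/17)*sqrt(1 - w/(1/4)): its argument vanishes at w = 1/4, a square-root branch point, modulus 1/4.
The radius of convergence is the smallest modulus among the singular points: 1/4.

The radius of convergence is 1/4.


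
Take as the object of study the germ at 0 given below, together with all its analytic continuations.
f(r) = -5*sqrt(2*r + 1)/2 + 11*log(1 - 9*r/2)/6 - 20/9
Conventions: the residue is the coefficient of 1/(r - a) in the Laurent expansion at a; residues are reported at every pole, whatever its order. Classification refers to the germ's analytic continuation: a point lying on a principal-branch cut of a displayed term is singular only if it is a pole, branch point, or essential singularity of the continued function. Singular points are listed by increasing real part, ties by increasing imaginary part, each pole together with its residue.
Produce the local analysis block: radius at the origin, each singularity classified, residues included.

Branch term (11/6)*log(1 - r/(2/9)): its argument vanishes at r = 2/9, a logarithmic branch point, modulus 2/9.
Branch term (-5/2)*sqrt(1 - r/(-1/2)): its argument vanishes at r = -1/2, a square-root branch point, modulus 1/2.
The radius of convergence is the smallest modulus among the singular points: 2/9.
List the singular points by increasing real part (a conjugate pair: the negative imaginary part first).

Radius of convergence at 0: 2/9.
At -1/2: an algebraic (square-root) branch point.
At 2/9: a logarithmic branch point.


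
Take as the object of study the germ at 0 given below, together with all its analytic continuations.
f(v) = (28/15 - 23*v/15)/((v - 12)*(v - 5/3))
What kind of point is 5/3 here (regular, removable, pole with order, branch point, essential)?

The point is a pole of order 1.

The denominator factor v - 5/3 vanishes at 5/3 and appears to the power 1; the numerator there equals -31/45, nonzero, and no other factor vanishes.
Hence a pole whose order is the multiplicity, 1.


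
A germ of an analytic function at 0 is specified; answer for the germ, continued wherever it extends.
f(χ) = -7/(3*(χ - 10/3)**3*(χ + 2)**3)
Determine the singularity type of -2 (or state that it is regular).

The denominator factor χ + 2 vanishes at -2 and appears to the power 3; the numerator there equals -7/3, nonzero, and no other factor vanishes.
Hence a pole whose order is the multiplicity, 3.

The point is a pole of order 3.


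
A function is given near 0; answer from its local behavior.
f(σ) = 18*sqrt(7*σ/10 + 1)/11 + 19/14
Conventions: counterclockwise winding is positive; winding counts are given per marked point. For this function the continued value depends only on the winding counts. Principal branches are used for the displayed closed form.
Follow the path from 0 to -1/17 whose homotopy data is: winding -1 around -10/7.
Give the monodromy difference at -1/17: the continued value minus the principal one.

Continued minus principal equals -(18/935)*sqrt(27710).

The rational part is single-valued and drops out of the difference; each branch term changes only by its own monodromy.
(18/11)*sqrt(1 - σ/(-10/7)): winding -1 is odd, the square root flips sign, contributing -2*(18/11)*sqrt(1 - (-1/17)/(-10/7)) = -2*(18/11)*sqrt(163/170) = -(18/935)*sqrt(27710).
Summing the contributions at σ = -1/17 gives -(18/935)*sqrt(27710).


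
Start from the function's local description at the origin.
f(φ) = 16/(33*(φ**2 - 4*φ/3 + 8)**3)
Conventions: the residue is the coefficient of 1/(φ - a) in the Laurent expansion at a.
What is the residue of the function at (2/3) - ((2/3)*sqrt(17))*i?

The residue is ((243/1729376)*sqrt(17))*i.

The factor φ**2 - 4*φ/3 + 8 splits as (φ - a)(φ - a') with a = (2/3) - ((2/3)*sqrt(17))*i, a' = (2/3) + ((2/3)*sqrt(17))*i. At the order-3 pole a set g(φ) = (φ - a)^3*f(φ) = [16/33] / (φ - a')^3.
Order-3 pole: residue = g''(a)/2; g''((2/3) - ((2/3)*sqrt(17))*i) = ((243/864688)*sqrt(17))*i, so the residue is ((243/1729376)*sqrt(17))*i.


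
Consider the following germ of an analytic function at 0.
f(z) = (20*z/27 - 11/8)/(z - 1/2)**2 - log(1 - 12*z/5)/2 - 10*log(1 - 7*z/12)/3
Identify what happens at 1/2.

The denominator factor z - 1/2 vanishes at 1/2 and appears to the power 2; the numerator there equals -217/216, nonzero, and no other factor vanishes.
The branch terms are analytic at this point.
Hence a pole whose order is the multiplicity, 2.

The point is a pole of order 2.


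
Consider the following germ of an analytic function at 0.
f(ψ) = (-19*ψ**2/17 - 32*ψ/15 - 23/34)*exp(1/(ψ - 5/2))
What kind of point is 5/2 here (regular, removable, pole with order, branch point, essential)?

The exponent 1/(ψ - (5/2)) has a pole at 5/2, so exp(1/(ψ - (5/2))) takes every nonzero value near it: an essential singularity (not a pole of any order).

The point is an essential singularity.


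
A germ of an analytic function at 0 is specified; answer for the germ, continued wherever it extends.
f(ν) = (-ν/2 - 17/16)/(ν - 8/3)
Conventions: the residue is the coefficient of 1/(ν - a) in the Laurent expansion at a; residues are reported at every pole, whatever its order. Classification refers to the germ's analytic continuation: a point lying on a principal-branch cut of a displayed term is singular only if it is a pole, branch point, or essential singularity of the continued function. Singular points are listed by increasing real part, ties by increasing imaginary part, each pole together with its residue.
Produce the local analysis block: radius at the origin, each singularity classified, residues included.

Radius of convergence at 0: 8/3.
At 8/3: a pole of order 1; residue -115/48.

Denominator factor (ν - 8/3): pole of order 1 at 8/3, modulus 8/3.
The radius of convergence is the smallest modulus among the singular points: 8/3.
At the order-1 pole 8/3 set g(ν) = (ν - (8/3))*f(ν) = -ν/2 - 17/16.
Simple pole: residue = g(a) at a = 8/3, which is -115/48.


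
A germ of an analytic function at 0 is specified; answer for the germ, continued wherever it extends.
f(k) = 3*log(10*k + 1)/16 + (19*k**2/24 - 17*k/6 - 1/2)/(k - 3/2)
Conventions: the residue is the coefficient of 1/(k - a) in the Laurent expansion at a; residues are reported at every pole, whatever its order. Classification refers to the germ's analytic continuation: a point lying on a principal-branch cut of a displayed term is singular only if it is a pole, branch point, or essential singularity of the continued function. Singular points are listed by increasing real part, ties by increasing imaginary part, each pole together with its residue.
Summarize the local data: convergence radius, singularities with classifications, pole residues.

Radius of convergence at 0: 1/10.
At -1/10: a logarithmic branch point.
At 3/2: a pole of order 1; residue -95/32.

Denominator factor (k - 3/2): pole of order 1 at 3/2, modulus 3/2.
Branch term (3/16)*log(1 - k/(-1/10)): its argument vanishes at k = -1/10, a logarithmic branch point, modulus 1/10.
The radius of convergence is the smallest modulus among the singular points: 1/10.
The branch term is analytic at 3/2 and contributes nothing to the residue; only the rational part matters.
At the order-1 pole 3/2 set g(k) = (k - (3/2))*(rational part) = 19*k**2/24 - 17*k/6 - 1/2.
Simple pole: residue = g(a) at a = 3/2, which is -95/32.
List the singular points by increasing real part (a conjugate pair: the negative imaginary part first).


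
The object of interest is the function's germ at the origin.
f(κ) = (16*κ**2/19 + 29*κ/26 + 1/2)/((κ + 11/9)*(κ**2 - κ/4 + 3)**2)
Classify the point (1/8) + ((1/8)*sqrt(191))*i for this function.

The point is a pole of order 2.

The denominator factor κ**2 - κ/4 + 3 vanishes at (1/8) + ((1/8)*sqrt(191))*i and appears to the power 2; the numerator there equals (-387/208) + ((655/3952)*sqrt(191))*i, nonzero, and no other factor vanishes.
Hence a pole whose order is the multiplicity, 2.


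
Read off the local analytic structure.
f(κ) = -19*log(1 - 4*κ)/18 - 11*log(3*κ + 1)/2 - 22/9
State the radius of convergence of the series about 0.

Branch term (-11/2)*log(1 - κ/(-1/3)): its argument vanishes at κ = -1/3, a logarithmic branch point, modulus 1/3.
Branch term (-19/18)*log(1 - κ/(1/4)): its argument vanishes at κ = 1/4, a logarithmic branch point, modulus 1/4.
The radius of convergence is the smallest modulus among the singular points: 1/4.

The radius of convergence is 1/4.


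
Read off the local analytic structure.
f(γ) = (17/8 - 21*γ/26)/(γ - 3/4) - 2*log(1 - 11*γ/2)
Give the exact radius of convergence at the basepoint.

Denominator factor (γ - 3/4): pole of order 1 at 3/4, modulus 3/4.
Branch term (-2)*log(1 - γ/(2/11)): its argument vanishes at γ = 2/11, a logarithmic branch point, modulus 2/11.
The radius of convergence is the smallest modulus among the singular points: 2/11.

The radius of convergence is 2/11.


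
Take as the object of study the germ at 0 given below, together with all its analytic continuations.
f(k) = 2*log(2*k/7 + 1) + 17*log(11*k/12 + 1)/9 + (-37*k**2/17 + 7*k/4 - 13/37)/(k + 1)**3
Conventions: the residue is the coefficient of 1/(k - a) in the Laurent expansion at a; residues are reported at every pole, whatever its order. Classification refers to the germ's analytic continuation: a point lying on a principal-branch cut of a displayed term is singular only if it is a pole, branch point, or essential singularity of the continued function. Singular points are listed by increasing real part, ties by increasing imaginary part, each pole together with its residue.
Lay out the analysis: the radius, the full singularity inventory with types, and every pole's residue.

Denominator factor (k + 1)^3: pole of order 3 at -1, modulus 1.
Branch term (17/9)*log(1 - k/(-12/11)): its argument vanishes at k = -12/11, a logarithmic branch point, modulus 12/11.
Branch term (2)*log(1 - k/(-7/2)): its argument vanishes at k = -7/2, a logarithmic branch point, modulus 7/2.
The radius of convergence is the smallest modulus among the singular points: 1.
The branch terms are analytic at -1 and contribute nothing to the residue; only the rational part matters.
At the order-3 pole -1 set g(k) = (k - (-1))^3*(rational part) = -37*k**2/17 + 7*k/4 - 13/37.
Order-3 pole: residue = g''(a)/2; g''(-1) = -74/17, so the residue is -37/17.
List the singular points by increasing real part (a conjugate pair: the negative imaginary part first).

Radius of convergence at 0: 1.
At -7/2: a logarithmic branch point.
At -12/11: a logarithmic branch point.
At -1: a pole of order 3; residue -37/17.


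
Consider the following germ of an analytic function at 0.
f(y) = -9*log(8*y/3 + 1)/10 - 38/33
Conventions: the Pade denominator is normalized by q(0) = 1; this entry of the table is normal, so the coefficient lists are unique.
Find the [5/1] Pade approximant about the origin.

The Pade approximant has numerator coefficients [-38/33, -7364/1485, -32/15, 64/45, -512/405, 2048/2025]; denominator coefficients [1, 20/9].

Taylor coefficients needed (expand at 0): a_0 = -38/33, a_1 = -12/5, a_2 = 16/5, a_3 = -256/45, a_4 = 512/45, a_5 = -16384/675, a_6 = 65536/1215.
Write the denominator as Q(y) = 1 + q1*y. Requiring Q*f - P = O(y^7) with deg P <= 5 kills the coefficients of y^6..y^6 in Q*f:
  y^6: a_6 + q1*a_5 = 0, i.e. 65536/1215 + (-16384/675)*q1 = 0.
Solving this linear system: q1 = 20/9.
The numerator is Q*f truncated at degree 5: P0 = a_0 = -38/33; P1 = a_1 + q1*a_0 = -7364/1485; P2 = a_2 + q1*a_1 = -32/15; P3 = a_3 + q1*a_2 = 64/45; P4 = a_4 + q1*a_3 = -512/405; P5 = a_5 + q1*a_4 = 2048/2025.


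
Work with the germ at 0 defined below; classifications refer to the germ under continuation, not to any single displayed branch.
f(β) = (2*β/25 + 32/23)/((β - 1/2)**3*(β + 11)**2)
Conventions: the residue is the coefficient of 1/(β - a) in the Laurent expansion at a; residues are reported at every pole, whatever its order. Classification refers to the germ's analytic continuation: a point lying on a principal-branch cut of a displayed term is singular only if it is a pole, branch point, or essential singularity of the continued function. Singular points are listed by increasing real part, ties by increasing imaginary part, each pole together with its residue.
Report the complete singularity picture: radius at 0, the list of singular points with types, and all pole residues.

Denominator factor (β + 11)^2: pole of order 2 at -11, modulus 11.
Denominator factor (β - 1/2)^3: pole of order 3 at 1/2, modulus 1/2.
The radius of convergence is the smallest modulus among the singular points: 1/2.
At the order-2 pole -11 set g(β) = (β - (-11))^2*f(β) = (2*β/25 + 32/23)/(β - 1/2)**3.
Order-2 pole: residue = g'(a); g'(-11) = -22576/160908575, so the residue is -22576/160908575.
At the order-3 pole 1/2 set g(β) = (β - (1/2))^3*f(β) = (2*β/25 + 32/23)/(β + 11)**2.
Order-3 pole: residue = g''(a)/2; g''(1/2) = 45152/160908575, so the residue is 22576/160908575.
List the singular points by increasing real part (a conjugate pair: the negative imaginary part first).

Radius of convergence at 0: 1/2.
At -11: a pole of order 2; residue -22576/160908575.
At 1/2: a pole of order 3; residue 22576/160908575.
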